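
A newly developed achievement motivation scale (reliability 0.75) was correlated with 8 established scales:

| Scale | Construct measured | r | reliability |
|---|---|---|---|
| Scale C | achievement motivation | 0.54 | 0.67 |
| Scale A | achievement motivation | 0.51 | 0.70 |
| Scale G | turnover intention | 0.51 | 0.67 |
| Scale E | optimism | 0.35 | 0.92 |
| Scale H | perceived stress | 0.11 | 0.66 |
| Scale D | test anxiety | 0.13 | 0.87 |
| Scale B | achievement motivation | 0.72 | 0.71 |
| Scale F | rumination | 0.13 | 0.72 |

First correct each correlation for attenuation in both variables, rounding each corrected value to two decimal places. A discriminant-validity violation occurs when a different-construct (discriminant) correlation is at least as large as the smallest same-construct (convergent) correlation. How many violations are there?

1

Disattenuated r (r / √(r_scale · r_new)):
  Scale C (conv): 0.54 / √(0.67·0.75) = 0.76
  Scale A (conv): 0.51 / √(0.70·0.75) = 0.70
  Scale G (disc): 0.51 / √(0.67·0.75) = 0.72
  Scale E (disc): 0.35 / √(0.92·0.75) = 0.42
  Scale H (disc): 0.11 / √(0.66·0.75) = 0.16
  Scale D (disc): 0.13 / √(0.87·0.75) = 0.16
  Scale B (conv): 0.72 / √(0.71·0.75) = 0.99
  Scale F (disc): 0.13 / √(0.72·0.75) = 0.18
Smallest convergent = 0.70. Discriminant values: 0.72, 0.42, 0.16, 0.16, 0.18; count ≥ 0.70 → 1.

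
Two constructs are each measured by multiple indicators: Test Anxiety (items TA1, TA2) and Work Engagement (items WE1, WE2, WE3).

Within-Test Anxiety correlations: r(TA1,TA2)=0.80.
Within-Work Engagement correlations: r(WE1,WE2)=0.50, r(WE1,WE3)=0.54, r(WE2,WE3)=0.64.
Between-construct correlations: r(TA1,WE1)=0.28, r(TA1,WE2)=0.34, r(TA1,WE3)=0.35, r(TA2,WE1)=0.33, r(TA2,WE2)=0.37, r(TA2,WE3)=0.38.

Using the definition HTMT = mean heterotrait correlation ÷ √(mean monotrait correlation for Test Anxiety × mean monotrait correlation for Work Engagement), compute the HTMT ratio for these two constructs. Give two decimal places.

0.51

Mean heterotrait r = 2.05/6 = 0.3417.
Mean within-TA = 0.80/1 = 0.8000; mean within-WE = 1.68/3 = 0.5600.
Geometric mean = √(0.8000 × 0.5600) = 0.6693.
HTMT = 0.3417 / 0.6693 = 0.51.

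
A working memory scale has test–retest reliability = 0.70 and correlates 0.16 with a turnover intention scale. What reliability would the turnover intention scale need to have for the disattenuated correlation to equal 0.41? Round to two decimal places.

r_true = r_obs / √(r_xx · r_yy) ⇒ 0.41 = 0.16 / √(0.70 · r_yy).
√(0.70 · r_yy) = 0.16 / 0.41 = 0.3902; 0.70 · r_yy = 0.1523; r_yy = 0.1523 / 0.70 ≈ 0.22.

0.22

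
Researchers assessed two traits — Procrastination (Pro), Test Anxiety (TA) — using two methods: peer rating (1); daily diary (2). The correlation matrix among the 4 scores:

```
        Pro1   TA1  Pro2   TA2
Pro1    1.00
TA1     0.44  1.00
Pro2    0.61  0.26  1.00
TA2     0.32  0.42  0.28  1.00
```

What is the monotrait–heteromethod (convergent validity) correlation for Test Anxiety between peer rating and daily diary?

Same trait (TA), different methods: r(TA1, TA2) = 0.42.

0.42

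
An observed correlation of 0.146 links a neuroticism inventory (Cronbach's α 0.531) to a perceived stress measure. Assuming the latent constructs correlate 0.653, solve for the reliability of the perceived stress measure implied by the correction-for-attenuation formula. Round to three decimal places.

r_true = r_obs / √(r_xx · r_yy) ⇒ 0.653 = 0.146 / √(0.531 · r_yy).
√(0.531 · r_yy) = 0.146 / 0.653 = 0.2236; 0.531 · r_yy = 0.0500; r_yy = 0.0500 / 0.531 ≈ 0.094.

0.094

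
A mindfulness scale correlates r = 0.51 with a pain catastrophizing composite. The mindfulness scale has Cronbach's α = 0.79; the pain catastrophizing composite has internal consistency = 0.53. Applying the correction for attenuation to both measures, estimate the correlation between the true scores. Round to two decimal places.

0.79

r_true = r_obs / √(r_xx · r_yy) = 0.51 / √(0.79 × 0.53) = 0.51 / √0.4187 = 0.51 / 0.6471 ≈ 0.79.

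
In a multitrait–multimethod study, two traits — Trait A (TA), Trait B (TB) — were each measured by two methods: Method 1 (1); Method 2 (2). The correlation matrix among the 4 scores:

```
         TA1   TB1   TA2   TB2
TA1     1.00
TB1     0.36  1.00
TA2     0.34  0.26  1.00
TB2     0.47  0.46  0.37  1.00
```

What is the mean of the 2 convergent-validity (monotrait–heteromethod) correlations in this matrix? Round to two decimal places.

0.40

Convergent values: 0.34, 0.46; mean = 0.80/2 = 0.40.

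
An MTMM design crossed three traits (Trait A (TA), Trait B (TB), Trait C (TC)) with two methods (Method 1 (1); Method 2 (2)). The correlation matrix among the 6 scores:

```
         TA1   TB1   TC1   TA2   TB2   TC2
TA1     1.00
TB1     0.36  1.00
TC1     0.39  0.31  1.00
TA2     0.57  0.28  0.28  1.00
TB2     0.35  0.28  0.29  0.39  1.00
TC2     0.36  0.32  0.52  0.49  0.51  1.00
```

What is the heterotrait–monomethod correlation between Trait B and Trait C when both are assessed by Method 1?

0.31

Different traits, same method: r(TB1, TC1) = 0.31.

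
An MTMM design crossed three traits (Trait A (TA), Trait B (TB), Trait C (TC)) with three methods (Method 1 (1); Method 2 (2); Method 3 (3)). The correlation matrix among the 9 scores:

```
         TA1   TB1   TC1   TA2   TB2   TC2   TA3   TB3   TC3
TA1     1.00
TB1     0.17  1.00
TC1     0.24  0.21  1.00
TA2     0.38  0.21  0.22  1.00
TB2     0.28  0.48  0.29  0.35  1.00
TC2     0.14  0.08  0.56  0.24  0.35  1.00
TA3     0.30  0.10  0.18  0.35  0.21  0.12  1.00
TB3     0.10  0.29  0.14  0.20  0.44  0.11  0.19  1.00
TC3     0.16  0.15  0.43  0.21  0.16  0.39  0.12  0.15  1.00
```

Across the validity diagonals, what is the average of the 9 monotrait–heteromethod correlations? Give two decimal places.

0.40

Convergent values: 0.38, 0.30, 0.35, 0.48, 0.29, 0.44, 0.56, 0.43, 0.39; mean = 3.62/9 = 0.40.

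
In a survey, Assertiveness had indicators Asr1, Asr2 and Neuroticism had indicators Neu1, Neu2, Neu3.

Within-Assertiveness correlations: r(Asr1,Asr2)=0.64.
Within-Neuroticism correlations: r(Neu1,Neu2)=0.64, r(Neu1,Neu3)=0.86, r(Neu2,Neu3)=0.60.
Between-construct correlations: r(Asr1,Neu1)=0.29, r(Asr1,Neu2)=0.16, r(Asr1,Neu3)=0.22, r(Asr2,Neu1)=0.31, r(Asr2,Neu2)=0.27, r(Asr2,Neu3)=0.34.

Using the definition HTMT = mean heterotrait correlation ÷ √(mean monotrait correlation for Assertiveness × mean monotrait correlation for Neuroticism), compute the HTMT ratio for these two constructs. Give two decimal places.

Mean heterotrait r = 1.59/6 = 0.2650.
Mean within-Asr = 0.64/1 = 0.6400; mean within-Neu = 2.10/3 = 0.7000.
Geometric mean = √(0.6400 × 0.7000) = 0.6693.
HTMT = 0.2650 / 0.6693 = 0.40.

0.40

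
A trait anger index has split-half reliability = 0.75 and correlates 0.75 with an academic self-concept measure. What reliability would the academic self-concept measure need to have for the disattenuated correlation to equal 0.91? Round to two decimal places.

r_true = r_obs / √(r_xx · r_yy) ⇒ 0.91 = 0.75 / √(0.75 · r_yy).
√(0.75 · r_yy) = 0.75 / 0.91 = 0.8242; 0.75 · r_yy = 0.6793; r_yy = 0.6793 / 0.75 ≈ 0.91.

0.91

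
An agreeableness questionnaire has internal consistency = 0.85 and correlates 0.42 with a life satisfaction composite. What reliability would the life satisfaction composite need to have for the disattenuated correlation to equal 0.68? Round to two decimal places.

r_true = r_obs / √(r_xx · r_yy) ⇒ 0.68 = 0.42 / √(0.85 · r_yy).
√(0.85 · r_yy) = 0.42 / 0.68 = 0.6176; 0.85 · r_yy = 0.3814; r_yy = 0.3814 / 0.85 ≈ 0.45.

0.45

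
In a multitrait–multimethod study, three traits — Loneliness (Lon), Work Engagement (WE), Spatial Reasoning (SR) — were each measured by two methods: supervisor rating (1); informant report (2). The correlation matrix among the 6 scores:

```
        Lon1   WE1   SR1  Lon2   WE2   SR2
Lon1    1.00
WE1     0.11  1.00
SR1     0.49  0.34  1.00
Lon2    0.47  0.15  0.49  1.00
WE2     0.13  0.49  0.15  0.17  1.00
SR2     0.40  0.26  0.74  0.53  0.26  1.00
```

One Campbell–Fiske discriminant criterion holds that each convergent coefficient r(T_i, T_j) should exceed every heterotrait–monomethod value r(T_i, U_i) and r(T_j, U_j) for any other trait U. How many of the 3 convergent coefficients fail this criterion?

1

Checking each validity diagonal entry against its comparison values:
Lon (methods 1·2): 0.47 vs {0.11, 0.17, 0.49, 0.53} → fail.
WE (methods 1·2): 0.49 vs {0.11, 0.17, 0.34, 0.26} → pass.
SR (methods 1·2): 0.74 vs {0.49, 0.53, 0.34, 0.26} → pass.
1 of 3 fail.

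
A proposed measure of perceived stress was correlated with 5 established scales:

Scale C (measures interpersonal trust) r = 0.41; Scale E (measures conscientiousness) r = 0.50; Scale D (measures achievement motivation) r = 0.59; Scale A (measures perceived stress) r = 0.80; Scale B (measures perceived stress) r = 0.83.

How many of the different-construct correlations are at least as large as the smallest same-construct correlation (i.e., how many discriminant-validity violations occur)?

0

Convergent (same construct = perceived stress): Scale A, Scale B.
Smallest convergent = 0.80. Discriminant values: 0.41, 0.50, 0.59; count ≥ 0.80 → 0.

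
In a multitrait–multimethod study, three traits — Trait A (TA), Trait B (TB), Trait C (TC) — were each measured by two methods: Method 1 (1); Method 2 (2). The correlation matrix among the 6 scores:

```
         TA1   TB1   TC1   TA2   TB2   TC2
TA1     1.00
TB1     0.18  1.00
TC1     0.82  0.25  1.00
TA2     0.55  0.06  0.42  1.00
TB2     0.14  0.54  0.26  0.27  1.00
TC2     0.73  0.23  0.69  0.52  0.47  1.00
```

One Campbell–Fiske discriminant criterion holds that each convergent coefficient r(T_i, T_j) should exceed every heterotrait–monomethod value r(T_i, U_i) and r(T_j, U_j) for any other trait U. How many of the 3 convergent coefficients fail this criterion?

2

Each convergent coefficient versus the relevant comparison correlations:
TA (methods 1·2): 0.55 vs {0.18, 0.27, 0.82, 0.52} → fail.
TB (methods 1·2): 0.54 vs {0.18, 0.27, 0.25, 0.47} → pass.
TC (methods 1·2): 0.69 vs {0.82, 0.52, 0.25, 0.47} → fail.
2 of 3 fail.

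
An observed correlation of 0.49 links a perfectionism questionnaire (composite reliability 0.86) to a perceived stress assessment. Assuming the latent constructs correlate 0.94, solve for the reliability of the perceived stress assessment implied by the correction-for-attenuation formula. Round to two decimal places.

r_true = r_obs / √(r_xx · r_yy) ⇒ 0.94 = 0.49 / √(0.86 · r_yy).
√(0.86 · r_yy) = 0.49 / 0.94 = 0.5213; 0.86 · r_yy = 0.2718; r_yy = 0.2718 / 0.86 ≈ 0.32.

0.32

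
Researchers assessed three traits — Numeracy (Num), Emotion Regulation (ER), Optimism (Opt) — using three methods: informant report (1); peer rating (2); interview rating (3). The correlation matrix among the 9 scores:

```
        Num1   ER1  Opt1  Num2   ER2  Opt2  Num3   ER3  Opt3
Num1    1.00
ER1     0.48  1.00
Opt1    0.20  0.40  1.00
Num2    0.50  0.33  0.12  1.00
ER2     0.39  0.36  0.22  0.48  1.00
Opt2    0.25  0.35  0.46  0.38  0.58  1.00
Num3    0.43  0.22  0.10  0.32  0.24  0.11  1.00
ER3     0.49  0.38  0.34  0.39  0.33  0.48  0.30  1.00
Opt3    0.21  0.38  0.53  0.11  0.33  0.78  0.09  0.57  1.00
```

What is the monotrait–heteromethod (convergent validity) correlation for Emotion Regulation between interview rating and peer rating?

Same trait (ER), different methods: r(ER3, ER2) = 0.33.

0.33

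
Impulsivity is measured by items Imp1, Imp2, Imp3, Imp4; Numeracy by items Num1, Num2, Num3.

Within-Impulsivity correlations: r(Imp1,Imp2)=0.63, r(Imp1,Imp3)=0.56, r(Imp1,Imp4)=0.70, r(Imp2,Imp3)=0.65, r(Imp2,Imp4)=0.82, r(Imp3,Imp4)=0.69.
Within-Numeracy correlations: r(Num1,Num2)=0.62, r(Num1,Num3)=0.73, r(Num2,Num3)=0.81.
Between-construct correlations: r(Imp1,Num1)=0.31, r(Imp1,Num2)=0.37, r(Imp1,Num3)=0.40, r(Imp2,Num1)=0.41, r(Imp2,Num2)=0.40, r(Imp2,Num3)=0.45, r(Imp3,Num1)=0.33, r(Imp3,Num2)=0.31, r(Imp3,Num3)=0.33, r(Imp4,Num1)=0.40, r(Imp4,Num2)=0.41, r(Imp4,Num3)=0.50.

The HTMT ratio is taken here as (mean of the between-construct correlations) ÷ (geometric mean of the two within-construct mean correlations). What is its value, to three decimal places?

0.552

Between-construct mean = 4.62/12 = 0.3850.
Mean within-Imp = 4.05/6 = 0.6750; mean within-Num = 2.16/3 = 0.7200.
Geometric mean = √(0.6750 × 0.7200) = 0.6971.
HTMT = 0.3850 / 0.6971 = 0.552.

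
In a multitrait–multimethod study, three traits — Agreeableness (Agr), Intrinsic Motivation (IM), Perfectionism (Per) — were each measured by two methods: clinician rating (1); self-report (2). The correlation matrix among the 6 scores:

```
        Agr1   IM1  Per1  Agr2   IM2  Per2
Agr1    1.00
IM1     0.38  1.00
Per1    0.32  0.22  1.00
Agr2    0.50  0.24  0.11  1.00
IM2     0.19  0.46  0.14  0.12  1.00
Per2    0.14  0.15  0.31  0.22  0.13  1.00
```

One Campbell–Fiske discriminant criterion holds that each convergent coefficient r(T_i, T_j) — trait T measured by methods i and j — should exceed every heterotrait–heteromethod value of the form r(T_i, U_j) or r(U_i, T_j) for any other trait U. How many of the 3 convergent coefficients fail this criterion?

0

Each convergent coefficient versus the relevant comparison correlations:
Agr (methods 1·2): 0.50 vs {0.19, 0.24, 0.14, 0.11} → pass.
IM (methods 1·2): 0.46 vs {0.24, 0.19, 0.15, 0.14} → pass.
Per (methods 1·2): 0.31 vs {0.11, 0.14, 0.14, 0.15} → pass.
0 of 3 fail.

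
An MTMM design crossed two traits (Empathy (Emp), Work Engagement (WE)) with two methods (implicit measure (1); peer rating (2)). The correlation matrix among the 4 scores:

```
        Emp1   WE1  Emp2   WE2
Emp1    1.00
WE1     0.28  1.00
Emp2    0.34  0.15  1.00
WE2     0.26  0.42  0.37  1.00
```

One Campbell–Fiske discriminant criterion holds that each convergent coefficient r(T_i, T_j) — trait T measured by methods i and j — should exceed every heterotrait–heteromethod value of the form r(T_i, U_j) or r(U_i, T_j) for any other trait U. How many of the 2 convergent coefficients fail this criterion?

0

Convergent coefficients and their comparison sets:
Emp (methods 1·2): 0.34 vs {0.26, 0.15} → pass.
WE (methods 1·2): 0.42 vs {0.15, 0.26} → pass.
0 of 2 fail.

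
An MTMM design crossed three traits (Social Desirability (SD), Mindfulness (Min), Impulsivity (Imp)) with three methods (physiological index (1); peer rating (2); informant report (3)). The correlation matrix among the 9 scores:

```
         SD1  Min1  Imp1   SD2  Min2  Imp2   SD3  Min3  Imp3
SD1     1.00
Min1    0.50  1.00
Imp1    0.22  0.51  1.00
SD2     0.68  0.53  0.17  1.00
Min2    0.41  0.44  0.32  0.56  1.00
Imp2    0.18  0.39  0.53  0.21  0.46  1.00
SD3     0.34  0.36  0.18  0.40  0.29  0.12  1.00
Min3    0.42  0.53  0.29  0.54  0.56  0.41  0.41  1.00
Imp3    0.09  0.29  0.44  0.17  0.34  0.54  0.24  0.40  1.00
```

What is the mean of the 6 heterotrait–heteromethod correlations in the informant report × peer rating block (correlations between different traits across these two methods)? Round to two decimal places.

HTHM values (method 3 × method 2): 0.29, 0.12, 0.54, 0.41, 0.17, 0.34; mean = 1.87/6 = 0.31.

0.31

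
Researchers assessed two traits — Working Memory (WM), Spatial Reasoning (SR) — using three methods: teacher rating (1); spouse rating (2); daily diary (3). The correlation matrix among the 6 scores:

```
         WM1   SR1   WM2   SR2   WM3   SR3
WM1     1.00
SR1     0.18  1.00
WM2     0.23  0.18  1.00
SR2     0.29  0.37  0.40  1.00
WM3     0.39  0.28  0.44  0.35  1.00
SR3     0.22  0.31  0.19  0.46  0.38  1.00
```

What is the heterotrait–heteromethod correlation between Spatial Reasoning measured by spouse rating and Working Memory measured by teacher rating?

Different traits and methods: r(SR2, WM1) = 0.29.

0.29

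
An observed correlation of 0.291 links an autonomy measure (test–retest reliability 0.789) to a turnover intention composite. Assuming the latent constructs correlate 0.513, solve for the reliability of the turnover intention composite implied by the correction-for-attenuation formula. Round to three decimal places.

r_true = r_obs / √(r_xx · r_yy) ⇒ 0.513 = 0.291 / √(0.789 · r_yy).
√(0.789 · r_yy) = 0.291 / 0.513 = 0.5673; 0.789 · r_yy = 0.3218; r_yy = 0.3218 / 0.789 ≈ 0.408.

0.408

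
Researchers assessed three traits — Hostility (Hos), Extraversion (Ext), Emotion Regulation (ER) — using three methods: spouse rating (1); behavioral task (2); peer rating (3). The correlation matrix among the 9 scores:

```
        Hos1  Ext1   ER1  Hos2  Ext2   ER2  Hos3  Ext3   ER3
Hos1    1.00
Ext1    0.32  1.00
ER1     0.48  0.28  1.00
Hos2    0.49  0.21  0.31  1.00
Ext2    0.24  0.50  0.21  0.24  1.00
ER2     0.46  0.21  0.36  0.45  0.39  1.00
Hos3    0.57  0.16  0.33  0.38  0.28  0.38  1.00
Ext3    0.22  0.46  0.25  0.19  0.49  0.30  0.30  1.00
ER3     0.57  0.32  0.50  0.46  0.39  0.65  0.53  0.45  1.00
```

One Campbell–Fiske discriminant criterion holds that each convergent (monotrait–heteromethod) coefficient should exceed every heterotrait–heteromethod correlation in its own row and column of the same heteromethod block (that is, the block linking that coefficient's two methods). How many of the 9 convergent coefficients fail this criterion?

4

Checking each validity diagonal entry against its comparison values:
Hos (methods 1·2): 0.49 vs {0.24, 0.21, 0.46, 0.31} → pass.
Hos (methods 1·3): 0.57 vs {0.22, 0.16, 0.57, 0.33} → fail.
Hos (methods 2·3): 0.38 vs {0.19, 0.28, 0.46, 0.38} → fail.
Ext (methods 1·2): 0.50 vs {0.21, 0.24, 0.21, 0.21} → pass.
Ext (methods 1·3): 0.46 vs {0.16, 0.22, 0.32, 0.25} → pass.
Ext (methods 2·3): 0.49 vs {0.28, 0.19, 0.39, 0.30} → pass.
ER (methods 1·2): 0.36 vs {0.31, 0.46, 0.21, 0.21} → fail.
ER (methods 1·3): 0.50 vs {0.33, 0.57, 0.25, 0.32} → fail.
ER (methods 2·3): 0.65 vs {0.38, 0.46, 0.30, 0.39} → pass.
4 of 9 fail.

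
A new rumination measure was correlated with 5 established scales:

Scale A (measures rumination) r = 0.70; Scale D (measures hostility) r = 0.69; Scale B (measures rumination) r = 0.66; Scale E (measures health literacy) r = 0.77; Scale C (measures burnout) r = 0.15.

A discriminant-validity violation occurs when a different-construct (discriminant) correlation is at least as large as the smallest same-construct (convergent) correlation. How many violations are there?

2

Convergent (same construct = rumination): Scale A, Scale B.
Smallest convergent = 0.66. Discriminant values: 0.69, 0.77, 0.15; count ≥ 0.66 → 2.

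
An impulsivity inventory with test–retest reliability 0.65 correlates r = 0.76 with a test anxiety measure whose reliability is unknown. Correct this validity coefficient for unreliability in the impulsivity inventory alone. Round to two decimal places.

Single correction: r_c = r_obs / √r_xx = 0.76 / √0.65 = 0.76 / 0.8062 ≈ 0.94.

0.94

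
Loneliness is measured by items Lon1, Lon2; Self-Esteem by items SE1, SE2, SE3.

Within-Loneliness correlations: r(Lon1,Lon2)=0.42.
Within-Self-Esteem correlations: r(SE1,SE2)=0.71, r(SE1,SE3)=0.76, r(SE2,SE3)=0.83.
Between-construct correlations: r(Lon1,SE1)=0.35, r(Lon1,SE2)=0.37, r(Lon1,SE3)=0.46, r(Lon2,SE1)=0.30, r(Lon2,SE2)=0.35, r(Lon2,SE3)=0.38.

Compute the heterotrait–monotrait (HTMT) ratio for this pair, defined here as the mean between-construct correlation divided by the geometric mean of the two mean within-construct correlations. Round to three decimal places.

0.649

Between-construct mean = 2.21/6 = 0.3683.
Mean within-Lon = 0.42/1 = 0.4200; mean within-SE = 2.30/3 = 0.7667.
Geometric mean = √(0.4200 × 0.7667) = 0.5675.
HTMT = 0.3683 / 0.5675 = 0.649.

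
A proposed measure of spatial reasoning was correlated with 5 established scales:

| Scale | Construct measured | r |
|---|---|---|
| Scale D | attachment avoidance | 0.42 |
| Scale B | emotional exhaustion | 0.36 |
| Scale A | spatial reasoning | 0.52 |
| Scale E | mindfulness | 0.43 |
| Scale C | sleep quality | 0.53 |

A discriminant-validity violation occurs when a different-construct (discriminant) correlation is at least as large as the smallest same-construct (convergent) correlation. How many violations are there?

Convergent (same construct = spatial reasoning): Scale A.
Smallest convergent = 0.52. Discriminant values: 0.42, 0.36, 0.43, 0.53; count ≥ 0.52 → 1.

1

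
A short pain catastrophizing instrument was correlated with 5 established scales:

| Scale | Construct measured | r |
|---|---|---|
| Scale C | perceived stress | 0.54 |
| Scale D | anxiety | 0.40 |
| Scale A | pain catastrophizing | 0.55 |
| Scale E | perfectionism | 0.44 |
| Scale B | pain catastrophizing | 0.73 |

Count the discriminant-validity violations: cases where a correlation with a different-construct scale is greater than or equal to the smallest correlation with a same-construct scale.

Convergent (same construct = pain catastrophizing): Scale A, Scale B.
Smallest convergent = 0.55. Discriminant values: 0.54, 0.40, 0.44; count ≥ 0.55 → 0.

0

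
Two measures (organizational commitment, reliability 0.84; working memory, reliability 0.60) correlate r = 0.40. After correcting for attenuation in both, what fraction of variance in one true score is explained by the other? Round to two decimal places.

Disattenuated r = 0.40 / √(0.84 × 0.60) = 0.40 / 0.7099 = 0.5635.
Shared true-score variance = 0.5635² = 0.3175 ≈ 0.32.

0.32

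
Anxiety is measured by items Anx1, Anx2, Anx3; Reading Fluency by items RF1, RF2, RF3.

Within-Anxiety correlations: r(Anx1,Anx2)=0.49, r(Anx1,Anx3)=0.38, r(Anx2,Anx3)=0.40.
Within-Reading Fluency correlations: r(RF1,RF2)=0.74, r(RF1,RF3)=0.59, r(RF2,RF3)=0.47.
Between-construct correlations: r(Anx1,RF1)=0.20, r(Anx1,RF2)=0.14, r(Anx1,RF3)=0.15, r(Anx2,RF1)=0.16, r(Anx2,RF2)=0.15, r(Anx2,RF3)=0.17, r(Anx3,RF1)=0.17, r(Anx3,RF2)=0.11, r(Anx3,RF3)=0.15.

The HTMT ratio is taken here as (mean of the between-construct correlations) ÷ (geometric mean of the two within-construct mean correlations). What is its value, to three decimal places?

0.309

Mean heterotrait r = 1.40/9 = 0.1556.
Mean within-Anx = 1.27/3 = 0.4233; mean within-RF = 1.80/3 = 0.6000.
Geometric mean = √(0.4233 × 0.6000) = 0.5040.
HTMT = 0.1556 / 0.5040 = 0.309.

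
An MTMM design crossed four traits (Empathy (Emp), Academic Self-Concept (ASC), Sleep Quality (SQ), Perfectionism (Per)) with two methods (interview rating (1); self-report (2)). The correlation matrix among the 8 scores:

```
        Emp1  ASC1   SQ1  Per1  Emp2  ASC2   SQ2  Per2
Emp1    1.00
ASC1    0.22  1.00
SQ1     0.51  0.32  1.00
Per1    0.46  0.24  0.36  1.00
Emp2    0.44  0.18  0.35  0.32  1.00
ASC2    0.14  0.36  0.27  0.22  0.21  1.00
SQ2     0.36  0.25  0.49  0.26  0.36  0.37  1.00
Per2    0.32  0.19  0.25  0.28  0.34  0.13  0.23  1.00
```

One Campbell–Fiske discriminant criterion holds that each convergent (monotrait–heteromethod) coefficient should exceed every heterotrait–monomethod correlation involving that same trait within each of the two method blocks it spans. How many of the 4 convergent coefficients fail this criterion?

4

Checking each validity diagonal entry against its comparison values:
Emp (methods 1·2): 0.44 vs {0.22, 0.21, 0.51, 0.36, 0.46, 0.34} → fail.
ASC (methods 1·2): 0.36 vs {0.22, 0.21, 0.32, 0.37, 0.24, 0.13} → fail.
SQ (methods 1·2): 0.49 vs {0.51, 0.36, 0.32, 0.37, 0.36, 0.23} → fail.
Per (methods 1·2): 0.28 vs {0.46, 0.34, 0.24, 0.13, 0.36, 0.23} → fail.
4 of 4 fail.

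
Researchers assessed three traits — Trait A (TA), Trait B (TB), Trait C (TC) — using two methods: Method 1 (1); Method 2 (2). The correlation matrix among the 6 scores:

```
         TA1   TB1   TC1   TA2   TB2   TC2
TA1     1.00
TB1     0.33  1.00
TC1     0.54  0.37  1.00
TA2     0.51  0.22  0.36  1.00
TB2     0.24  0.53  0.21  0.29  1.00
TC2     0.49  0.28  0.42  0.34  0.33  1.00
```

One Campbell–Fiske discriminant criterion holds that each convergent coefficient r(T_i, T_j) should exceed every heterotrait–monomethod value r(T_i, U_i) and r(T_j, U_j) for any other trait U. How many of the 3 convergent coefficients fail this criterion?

2

Checking each validity diagonal entry against its comparison values:
TA (methods 1·2): 0.51 vs {0.33, 0.29, 0.54, 0.34} → fail.
TB (methods 1·2): 0.53 vs {0.33, 0.29, 0.37, 0.33} → pass.
TC (methods 1·2): 0.42 vs {0.54, 0.34, 0.37, 0.33} → fail.
2 of 3 fail.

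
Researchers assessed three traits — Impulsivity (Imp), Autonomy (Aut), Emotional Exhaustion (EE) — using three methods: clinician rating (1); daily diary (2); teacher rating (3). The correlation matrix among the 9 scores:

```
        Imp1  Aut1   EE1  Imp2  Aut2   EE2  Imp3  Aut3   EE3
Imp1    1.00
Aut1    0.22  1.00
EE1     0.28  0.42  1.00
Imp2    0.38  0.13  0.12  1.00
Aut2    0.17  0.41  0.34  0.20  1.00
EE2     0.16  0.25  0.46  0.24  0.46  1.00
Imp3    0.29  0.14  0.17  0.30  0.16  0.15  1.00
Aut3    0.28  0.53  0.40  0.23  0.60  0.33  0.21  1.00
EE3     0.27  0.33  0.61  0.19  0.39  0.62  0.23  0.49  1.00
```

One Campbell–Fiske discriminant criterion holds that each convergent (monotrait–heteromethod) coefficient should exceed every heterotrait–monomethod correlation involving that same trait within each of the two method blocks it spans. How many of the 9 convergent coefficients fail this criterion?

Convergent coefficients and their comparison sets:
Imp (methods 1·2): 0.38 vs {0.22, 0.20, 0.28, 0.24} → pass.
Imp (methods 1·3): 0.29 vs {0.22, 0.21, 0.28, 0.23} → pass.
Imp (methods 2·3): 0.30 vs {0.20, 0.21, 0.24, 0.23} → pass.
Aut (methods 1·2): 0.41 vs {0.22, 0.20, 0.42, 0.46} → fail.
Aut (methods 1·3): 0.53 vs {0.22, 0.21, 0.42, 0.49} → pass.
Aut (methods 2·3): 0.60 vs {0.20, 0.21, 0.46, 0.49} → pass.
EE (methods 1·2): 0.46 vs {0.28, 0.24, 0.42, 0.46} → fail.
EE (methods 1·3): 0.61 vs {0.28, 0.23, 0.42, 0.49} → pass.
EE (methods 2·3): 0.62 vs {0.24, 0.23, 0.46, 0.49} → pass.
2 of 9 fail.

2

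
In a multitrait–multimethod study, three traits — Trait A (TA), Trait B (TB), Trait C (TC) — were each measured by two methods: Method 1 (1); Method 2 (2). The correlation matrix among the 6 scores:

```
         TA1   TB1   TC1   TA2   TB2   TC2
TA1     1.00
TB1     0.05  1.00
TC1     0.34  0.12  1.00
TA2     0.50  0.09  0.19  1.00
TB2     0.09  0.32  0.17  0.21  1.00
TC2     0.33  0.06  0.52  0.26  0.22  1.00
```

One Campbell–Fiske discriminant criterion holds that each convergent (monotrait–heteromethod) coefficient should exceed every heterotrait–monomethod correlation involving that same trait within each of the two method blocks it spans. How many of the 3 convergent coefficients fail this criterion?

Each convergent coefficient versus the relevant comparison correlations:
TA (methods 1·2): 0.50 vs {0.05, 0.21, 0.34, 0.26} → pass.
TB (methods 1·2): 0.32 vs {0.05, 0.21, 0.12, 0.22} → pass.
TC (methods 1·2): 0.52 vs {0.34, 0.26, 0.12, 0.22} → pass.
0 of 3 fail.

0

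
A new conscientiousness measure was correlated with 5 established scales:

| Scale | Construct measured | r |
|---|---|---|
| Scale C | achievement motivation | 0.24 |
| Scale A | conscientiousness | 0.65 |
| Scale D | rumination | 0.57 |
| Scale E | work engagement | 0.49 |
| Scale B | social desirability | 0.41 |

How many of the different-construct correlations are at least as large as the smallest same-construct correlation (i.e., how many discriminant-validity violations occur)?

0

Convergent (same construct = conscientiousness): Scale A.
Smallest convergent = 0.65. Discriminant values: 0.24, 0.57, 0.49, 0.41; count ≥ 0.65 → 0.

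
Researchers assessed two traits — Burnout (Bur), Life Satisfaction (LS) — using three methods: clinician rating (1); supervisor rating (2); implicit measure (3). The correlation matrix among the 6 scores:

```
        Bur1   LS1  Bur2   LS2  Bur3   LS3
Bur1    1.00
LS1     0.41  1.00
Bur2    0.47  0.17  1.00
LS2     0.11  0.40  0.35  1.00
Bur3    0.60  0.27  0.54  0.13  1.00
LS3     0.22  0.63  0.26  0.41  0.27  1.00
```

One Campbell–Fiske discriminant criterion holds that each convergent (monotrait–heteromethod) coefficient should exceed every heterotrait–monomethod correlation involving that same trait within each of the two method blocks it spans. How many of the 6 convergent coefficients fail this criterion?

1

Convergent coefficients and their comparison sets:
Bur (methods 1·2): 0.47 vs {0.41, 0.35} → pass.
Bur (methods 1·3): 0.60 vs {0.41, 0.27} → pass.
Bur (methods 2·3): 0.54 vs {0.35, 0.27} → pass.
LS (methods 1·2): 0.40 vs {0.41, 0.35} → fail.
LS (methods 1·3): 0.63 vs {0.41, 0.27} → pass.
LS (methods 2·3): 0.41 vs {0.35, 0.27} → pass.
1 of 6 fail.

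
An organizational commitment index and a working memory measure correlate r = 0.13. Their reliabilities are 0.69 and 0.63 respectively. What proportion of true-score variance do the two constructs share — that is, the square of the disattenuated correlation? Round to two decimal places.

Disattenuated r = 0.13 / √(0.69 × 0.63) = 0.13 / 0.6593 = 0.1972.
Shared true-score variance = 0.1972² = 0.0389 ≈ 0.04.

0.04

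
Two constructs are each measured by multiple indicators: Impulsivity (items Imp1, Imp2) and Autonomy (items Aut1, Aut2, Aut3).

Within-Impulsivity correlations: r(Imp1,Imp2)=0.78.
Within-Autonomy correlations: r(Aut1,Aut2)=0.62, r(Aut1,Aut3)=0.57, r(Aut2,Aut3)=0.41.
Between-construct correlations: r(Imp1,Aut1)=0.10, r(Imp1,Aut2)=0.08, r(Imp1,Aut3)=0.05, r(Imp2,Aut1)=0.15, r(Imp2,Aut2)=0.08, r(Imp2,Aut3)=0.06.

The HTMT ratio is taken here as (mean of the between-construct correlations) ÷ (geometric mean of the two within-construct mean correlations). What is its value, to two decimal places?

Mean heterotrait r = 0.52/6 = 0.0867.
Mean within-Imp = 0.78/1 = 0.7800; mean within-Aut = 1.60/3 = 0.5333.
Geometric mean = √(0.7800 × 0.5333) = 0.6450.
HTMT = 0.0867 / 0.6450 = 0.13.

0.13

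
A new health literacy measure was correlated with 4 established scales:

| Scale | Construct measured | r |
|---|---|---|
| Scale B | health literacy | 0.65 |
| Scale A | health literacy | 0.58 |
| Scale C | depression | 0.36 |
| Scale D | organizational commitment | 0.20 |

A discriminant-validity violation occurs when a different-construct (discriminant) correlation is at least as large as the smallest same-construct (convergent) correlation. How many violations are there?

Convergent (same construct = health literacy): Scale B, Scale A.
Smallest convergent = 0.58. Discriminant values: 0.36, 0.20; count ≥ 0.58 → 0.

0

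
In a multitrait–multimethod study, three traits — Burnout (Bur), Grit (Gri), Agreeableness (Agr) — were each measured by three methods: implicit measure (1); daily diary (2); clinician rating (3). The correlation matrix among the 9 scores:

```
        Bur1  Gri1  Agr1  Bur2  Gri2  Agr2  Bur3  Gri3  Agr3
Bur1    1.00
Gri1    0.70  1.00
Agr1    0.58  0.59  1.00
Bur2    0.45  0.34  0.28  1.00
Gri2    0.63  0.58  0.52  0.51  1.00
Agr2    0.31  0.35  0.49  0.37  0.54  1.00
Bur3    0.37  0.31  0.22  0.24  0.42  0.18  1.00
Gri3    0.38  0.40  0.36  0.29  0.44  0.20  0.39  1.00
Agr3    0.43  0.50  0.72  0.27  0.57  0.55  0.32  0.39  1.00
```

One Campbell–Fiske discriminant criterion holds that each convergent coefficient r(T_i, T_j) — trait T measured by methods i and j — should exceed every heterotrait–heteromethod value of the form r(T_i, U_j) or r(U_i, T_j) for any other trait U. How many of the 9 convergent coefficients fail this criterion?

8

Convergent coefficients and their comparison sets:
Bur (methods 1·2): 0.45 vs {0.63, 0.34, 0.31, 0.28} → fail.
Bur (methods 1·3): 0.37 vs {0.38, 0.31, 0.43, 0.22} → fail.
Bur (methods 2·3): 0.24 vs {0.29, 0.42, 0.27, 0.18} → fail.
Gri (methods 1·2): 0.58 vs {0.34, 0.63, 0.35, 0.52} → fail.
Gri (methods 1·3): 0.40 vs {0.31, 0.38, 0.50, 0.36} → fail.
Gri (methods 2·3): 0.44 vs {0.42, 0.29, 0.57, 0.20} → fail.
Agr (methods 1·2): 0.49 vs {0.28, 0.31, 0.52, 0.35} → fail.
Agr (methods 1·3): 0.72 vs {0.22, 0.43, 0.36, 0.50} → pass.
Agr (methods 2·3): 0.55 vs {0.18, 0.27, 0.20, 0.57} → fail.
8 of 9 fail.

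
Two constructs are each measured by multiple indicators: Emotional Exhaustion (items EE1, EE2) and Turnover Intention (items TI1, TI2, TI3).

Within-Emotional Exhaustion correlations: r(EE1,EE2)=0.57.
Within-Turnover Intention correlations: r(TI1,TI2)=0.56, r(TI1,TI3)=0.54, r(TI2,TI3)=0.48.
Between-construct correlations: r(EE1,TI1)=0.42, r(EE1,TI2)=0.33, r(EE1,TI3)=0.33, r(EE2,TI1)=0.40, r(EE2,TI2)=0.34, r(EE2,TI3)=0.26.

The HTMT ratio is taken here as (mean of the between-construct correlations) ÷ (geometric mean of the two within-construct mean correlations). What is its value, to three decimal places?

0.633

Mean between = 2.08/6 = 0.3467.
Mean within-EE = 0.57/1 = 0.5700; mean within-TI = 1.58/3 = 0.5267.
Geometric mean = √(0.5700 × 0.5267) = 0.5479.
HTMT = 0.3467 / 0.5479 = 0.633.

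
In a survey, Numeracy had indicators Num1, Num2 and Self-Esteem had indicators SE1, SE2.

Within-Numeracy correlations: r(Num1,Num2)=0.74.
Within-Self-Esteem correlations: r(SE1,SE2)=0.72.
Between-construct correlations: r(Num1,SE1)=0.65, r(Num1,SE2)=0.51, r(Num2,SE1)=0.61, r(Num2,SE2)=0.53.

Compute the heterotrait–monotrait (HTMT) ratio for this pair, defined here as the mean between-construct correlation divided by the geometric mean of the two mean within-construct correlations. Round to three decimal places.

0.788

Mean heterotrait r = 2.30/4 = 0.5750.
Mean within-Num = 0.74/1 = 0.7400; mean within-SE = 0.72/1 = 0.7200.
Geometric mean = √(0.7400 × 0.7200) = 0.7299.
HTMT = 0.5750 / 0.7299 = 0.788.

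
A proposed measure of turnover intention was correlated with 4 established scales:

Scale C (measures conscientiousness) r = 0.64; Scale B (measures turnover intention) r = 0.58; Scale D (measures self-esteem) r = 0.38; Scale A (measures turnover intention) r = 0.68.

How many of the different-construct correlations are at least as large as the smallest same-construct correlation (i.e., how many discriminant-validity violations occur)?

1

Convergent (same construct = turnover intention): Scale B, Scale A.
Smallest convergent = 0.58. Discriminant values: 0.64, 0.38; count ≥ 0.58 → 1.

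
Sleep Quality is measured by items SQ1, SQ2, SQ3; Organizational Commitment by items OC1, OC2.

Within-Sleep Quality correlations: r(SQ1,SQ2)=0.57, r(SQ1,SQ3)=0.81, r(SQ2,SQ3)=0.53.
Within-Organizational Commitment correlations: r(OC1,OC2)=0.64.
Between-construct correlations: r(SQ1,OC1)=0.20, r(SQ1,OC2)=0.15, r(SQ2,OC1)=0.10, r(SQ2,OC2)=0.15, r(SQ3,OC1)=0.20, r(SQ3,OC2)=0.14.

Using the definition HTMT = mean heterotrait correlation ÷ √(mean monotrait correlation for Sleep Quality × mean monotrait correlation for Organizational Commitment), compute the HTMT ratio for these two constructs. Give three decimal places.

0.245

Mean between = 0.94/6 = 0.1567.
Mean within-SQ = 1.91/3 = 0.6367; mean within-OC = 0.64/1 = 0.6400.
Geometric mean = √(0.6367 × 0.6400) = 0.6383.
HTMT = 0.1567 / 0.6383 = 0.245.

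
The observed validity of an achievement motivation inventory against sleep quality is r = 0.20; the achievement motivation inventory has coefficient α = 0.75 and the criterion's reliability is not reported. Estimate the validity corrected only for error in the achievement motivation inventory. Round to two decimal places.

Single correction: r_c = r_obs / √r_xx = 0.20 / √0.75 = 0.20 / 0.8660 ≈ 0.23.

0.23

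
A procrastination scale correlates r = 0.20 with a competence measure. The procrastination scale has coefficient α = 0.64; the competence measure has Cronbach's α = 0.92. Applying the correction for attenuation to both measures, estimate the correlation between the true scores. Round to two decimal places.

r_true = r_obs / √(r_xx · r_yy) = 0.20 / √(0.64 × 0.92) = 0.20 / √0.5888 = 0.20 / 0.7673 ≈ 0.26.

0.26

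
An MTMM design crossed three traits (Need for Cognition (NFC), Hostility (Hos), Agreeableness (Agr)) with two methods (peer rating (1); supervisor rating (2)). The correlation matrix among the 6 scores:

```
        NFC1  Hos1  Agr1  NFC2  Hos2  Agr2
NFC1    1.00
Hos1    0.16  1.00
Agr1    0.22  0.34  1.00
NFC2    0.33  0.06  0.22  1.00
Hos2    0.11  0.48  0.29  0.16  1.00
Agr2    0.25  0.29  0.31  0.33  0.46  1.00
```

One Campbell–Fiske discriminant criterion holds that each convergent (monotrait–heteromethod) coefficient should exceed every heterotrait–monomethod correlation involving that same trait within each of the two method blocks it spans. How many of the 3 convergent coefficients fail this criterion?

2

Each convergent coefficient versus the relevant comparison correlations:
NFC (methods 1·2): 0.33 vs {0.16, 0.16, 0.22, 0.33} → fail.
Hos (methods 1·2): 0.48 vs {0.16, 0.16, 0.34, 0.46} → pass.
Agr (methods 1·2): 0.31 vs {0.22, 0.33, 0.34, 0.46} → fail.
2 of 3 fail.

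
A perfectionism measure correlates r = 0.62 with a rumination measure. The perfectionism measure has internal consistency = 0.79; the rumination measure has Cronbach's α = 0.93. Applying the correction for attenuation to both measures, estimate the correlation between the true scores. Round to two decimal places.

0.72

r_true = r_obs / √(r_xx · r_yy) = 0.62 / √(0.79 × 0.93) = 0.62 / √0.7347 = 0.62 / 0.8571 ≈ 0.72.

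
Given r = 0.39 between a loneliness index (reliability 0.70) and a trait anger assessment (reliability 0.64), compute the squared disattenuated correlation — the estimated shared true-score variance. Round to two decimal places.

0.34

Disattenuated r = 0.39 / √(0.70 × 0.64) = 0.39 / 0.6693 = 0.5827.
Shared true-score variance = 0.5827² = 0.3395 ≈ 0.34.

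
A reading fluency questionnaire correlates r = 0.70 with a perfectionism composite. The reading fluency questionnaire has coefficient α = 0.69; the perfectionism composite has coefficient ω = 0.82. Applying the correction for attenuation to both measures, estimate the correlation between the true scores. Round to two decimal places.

0.93

r_true = r_obs / √(r_xx · r_yy) = 0.70 / √(0.69 × 0.82) = 0.70 / √0.5658 = 0.70 / 0.7522 ≈ 0.93.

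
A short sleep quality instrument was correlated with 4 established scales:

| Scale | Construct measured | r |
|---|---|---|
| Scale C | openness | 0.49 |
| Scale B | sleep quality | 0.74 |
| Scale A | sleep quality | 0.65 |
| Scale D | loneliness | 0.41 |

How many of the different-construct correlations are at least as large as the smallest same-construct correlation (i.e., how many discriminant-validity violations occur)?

Convergent (same construct = sleep quality): Scale B, Scale A.
Smallest convergent = 0.65. Discriminant values: 0.49, 0.41; count ≥ 0.65 → 0.

0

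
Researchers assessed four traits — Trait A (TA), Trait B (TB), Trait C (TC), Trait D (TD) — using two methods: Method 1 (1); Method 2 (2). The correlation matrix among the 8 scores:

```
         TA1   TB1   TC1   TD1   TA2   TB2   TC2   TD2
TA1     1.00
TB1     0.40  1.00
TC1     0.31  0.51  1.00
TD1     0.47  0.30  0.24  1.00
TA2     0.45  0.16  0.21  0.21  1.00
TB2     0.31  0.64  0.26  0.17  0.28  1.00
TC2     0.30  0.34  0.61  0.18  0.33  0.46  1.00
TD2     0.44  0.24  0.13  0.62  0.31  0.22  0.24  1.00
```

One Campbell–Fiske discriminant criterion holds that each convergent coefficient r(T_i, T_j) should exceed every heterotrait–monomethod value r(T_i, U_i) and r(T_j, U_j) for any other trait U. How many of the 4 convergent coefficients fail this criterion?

Each convergent coefficient versus the relevant comparison correlations:
TA (methods 1·2): 0.45 vs {0.40, 0.28, 0.31, 0.33, 0.47, 0.31} → fail.
TB (methods 1·2): 0.64 vs {0.40, 0.28, 0.51, 0.46, 0.30, 0.22} → pass.
TC (methods 1·2): 0.61 vs {0.31, 0.33, 0.51, 0.46, 0.24, 0.24} → pass.
TD (methods 1·2): 0.62 vs {0.47, 0.31, 0.30, 0.22, 0.24, 0.24} → pass.
1 of 4 fail.

1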